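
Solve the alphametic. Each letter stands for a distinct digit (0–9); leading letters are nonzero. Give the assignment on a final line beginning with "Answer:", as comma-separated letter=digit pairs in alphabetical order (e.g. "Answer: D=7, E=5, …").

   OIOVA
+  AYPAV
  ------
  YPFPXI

Step 1. [col 1: A + V ≡ I (mod 10)] column 1 (A + V ≡ I (mod 10), carry-in 0) doesn't pin A yet; pick A=7 and continue. So A=7.
Step 2. [col 1: A + V ≡ I (mod 10)] V=5 is one option consistent with column 1 (A + V ≡ I (mod 10), carry-in 0) — take it, so V=5.
Step 3. [Y] adding two 5-digit numbers gives at most 5+1 digits, and here it does — Y is that final carry and must be 1. So Y=1.
Step 4. [col 1: A + V ≡ I (mod 10)] column 1: given A=7, V=5, carry-in 0, and digits 1,5,7 already taken and all letters distinct, A+V≡I (mod 10) forces I=2, so I=2.
Step 5. [col 2: V + A ≡ X (mod 10)] column 2 reads V+A+carry(1)=X with V=5, A=7; with digits 1,2,5,7 already taken and all letters distinct, the only value for X is 3. So X=3.
Step 6. [col 3: O + P ≡ P (mod 10)] from column 3 (nothing yet, carry-in 1, digits 1,2,3,5,7 already taken and all letters distinct): O must equal 9 ⇒ O=9.
Step 7. [col 3: O + P ≡ P (mod 10)] no forcing yet in column 3 (carry-in 1); P=6 is free and consistent — try it ⇒ P=6.
Step 8. [col 4: I + Y ≡ F (mod 10)] column 4 reads I+Y+carry(1)=F with I=2, Y=1; with digits 1,2,3,5,6,7,9 already taken and all letters distinct, the only value for F is 4, so F=4.

Answer: A=7, F=4, I=2, O=9, P=6, V=5, X=3, Y=1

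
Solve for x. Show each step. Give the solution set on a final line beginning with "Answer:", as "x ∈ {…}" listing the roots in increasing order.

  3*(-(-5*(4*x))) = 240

Step 1. [3*(-(-5*(4*x))) = 240] 3 out front; divide by 3. So div: -(-5*(4*x)) = 80.
Step 2. [-(-5*(4*x)) = 80] flip signs both sides, so neg: -5*(4*x) = -80.
Step 3. [-5*(4*x) = -80] leading coefficient -5: divide by -5. So div: 4*x = 16.
Step 4. [4*x = 16] LHS = 4·(…); ÷4 both sides ⇒ div: x = 4.

Answer: x ∈ {4}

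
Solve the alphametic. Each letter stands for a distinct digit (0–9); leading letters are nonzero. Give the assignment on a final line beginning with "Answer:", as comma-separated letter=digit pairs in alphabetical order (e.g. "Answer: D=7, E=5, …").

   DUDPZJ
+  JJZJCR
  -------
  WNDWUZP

Step 1. [col 1: J + R ≡ P (mod 10)] several values work for J in column 1 (J + R ≡ P (mod 10), carry-in 0); try J=7, so J=7.
Step 2. [W] W is the leading digit of a 7-digit sum of two 6-digit numbers; the final carry is exactly 1 ⇒ W=1.
Step 3. [col 1: J + R ≡ P (mod 10)] column 1 (J + R ≡ P (mod 10), carry-in 0) doesn't pin R yet; pick R=3 and continue. So R=3.
Step 4. [col 1: J + R ≡ P (mod 10)] in column 1 we have J+R≡P with carry-in 0; given J=7, R=3 and digits 1,3,7 already taken and all letters distinct, that pins P to 0 ⇒ P=0.
Step 5. [col 2: Z + C ≡ Z (mod 10)] from column 2 (nothing yet, carry-in 1, digits 0,1,3,7 already taken and all letters distinct): C must equal 9 ⇒ C=9.
Step 6. [col 2: Z + C ≡ Z (mod 10)] Z=5 is one option consistent with column 2 (Z + C ≡ Z (mod 10), carry-in 1) — take it, so Z=5.
Step 7. [col 3: P + J ≡ U (mod 10)] in column 3 we have P+J≡U with carry-in 1; given P=0, J=7 and digits 0,1,3,5,7,9 already taken and all letters distinct, that pins U to 8 ⇒ U=8.
Step 8. [col 4: D + Z ≡ W (mod 10)] in column 4 we have D+Z≡W with carry-in 0; given Z=5, W=1 and digits 0,1,3,5,7,8,9 already taken and all letters distinct, that pins D to 6, so D=6.
Step 9. [col 6: D + J ≡ N (mod 10)] in column 6 we have D+J≡N with carry-in 1; given D=6, J=7 and digits 0,1,3,5,6,7,8,9 already taken and all letters distinct, that pins N to 4 ⇒ N=4.

Answer: C=9, D=6, J=7, N=4, P=0, R=3, U=8, W=1, Z=5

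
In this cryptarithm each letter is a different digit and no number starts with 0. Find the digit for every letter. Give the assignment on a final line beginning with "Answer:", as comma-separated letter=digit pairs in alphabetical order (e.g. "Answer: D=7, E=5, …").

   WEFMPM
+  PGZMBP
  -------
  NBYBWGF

Step 1. [col 1: M + P ≡ F (mod 10)] no forcing yet in column 1 (carry-in 0); M=8 is free and consistent — try it. So M=8.
Step 2. [col 1: M + P ≡ F (mod 10)] column 1 (M + P ≡ F (mod 10), carry-in 0) doesn't pin P yet; pick P=4 and continue, so P=4.
Step 3. [N] adding two 6-digit numbers gives at most 6+1 digits, and here it does — N is that final carry and must be 1. So N=1.
Step 4. [col 1: M + P ≡ F (mod 10)] column 1: given M=8, P=4, carry-in 0, and digits 1,4,8 already taken and all letters distinct, M+P≡F (mod 10) forces F=2 ⇒ F=2.
Step 5. [col 2: P + B ≡ G (mod 10)] column 2 (P + B ≡ G (mod 10), carry-in 1) doesn't pin G yet; pick G=5 and continue, so G=5.
Step 6. [col 2: P + B ≡ G (mod 10)] from column 2 (P=4, G=5, carry-in 1, digits 1,2,4,5,8 already taken and all letters distinct): B must equal 0 ⇒ B=0.
Step 7. [col 3: M + M ≡ W (mod 10)] from column 3 (M=8, carry-in 0, digits 0,1,2,4,5,8 already taken and all letters distinct): W must equal 6 ⇒ W=6.
Step 8. [col 4: F + Z ≡ B (mod 10)] column 4: given F=2, B=0, carry-in 1, and digits 0,1,2,4,5,6,8 already taken and all letters distinct, F+Z≡B (mod 10) forces Z=7, so Z=7.
Step 9. [col 5: E + G ≡ Y (mod 10)] column 5: given G=5, carry-in 1, and digits 0,1,2,4,5,6,7,8 already taken and all letters distinct, E+G≡Y (mod 10) forces Y=9. So Y=9.
Step 10. [col 5: E + G ≡ Y (mod 10)] column 5: given G=5, Y=9, carry-in 1, and digits 0,1,2,4,5,6,7,8,9 already taken and all letters distinct, E+G≡Y (mod 10) forces E=3. So E=3.

Answer: B=0, E=3, F=2, G=5, M=8, N=1, P=4, W=6, Y=9, Z=7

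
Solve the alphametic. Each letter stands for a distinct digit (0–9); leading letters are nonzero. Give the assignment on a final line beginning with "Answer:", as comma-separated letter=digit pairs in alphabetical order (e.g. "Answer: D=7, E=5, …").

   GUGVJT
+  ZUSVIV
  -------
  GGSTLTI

Step 1. [G] the sum has 7 digits but both addends have 6; that extra leading digit G is the final carry, namely 1, so G=1.
Step 2. [col 1: T + V ≡ I (mod 10)] several values work for T in column 1 (T + V ≡ I (mod 10), carry-in 0); try T=2, so T=2.
Step 3. [col 1: T + V ≡ I (mod 10)] no forcing yet in column 1 (carry-in 0); I=8 is free and consistent — try it, so I=8.
Step 4. [col 1: T + V ≡ I (mod 10)] column 1: given T=2, I=8, carry-in 0, and digits 1,2,8 already taken and all letters distinct, T+V≡I (mod 10) forces V=6, so V=6.
Step 5. [col 2: J + I ≡ T (mod 10)] column 2: given I=8, T=2, carry-in 0, and digits 1,2,6,8 already taken and all letters distinct, J+I≡T (mod 10) forces J=4. So J=4.
Step 6. [col 3: V + V ≡ L (mod 10)] from column 3 (V=6, carry-in 1, digits 1,2,4,6,8 already taken and all letters distinct): L must equal 3 ⇒ L=3.
Step 7. [col 4: G + S ≡ T (mod 10)] from column 4 (G=1, T=2, carry-in 1, digits 1,2,3,4,6,8 already taken and all letters distinct): S must equal 0, so S=0.
Step 8. [col 5: U + U ≡ S (mod 10)] column 5 reads U+U+carry(0)=S with S=0; with digits 0,1,2,3,4,6,8 already taken and all letters distinct, the only value for U is 5. So U=5.
Step 9. [col 6: G + Z ≡ G (mod 10)] column 6: given G=1, carry-in 1, and digits 0,1,2,3,4,5,6,8 already taken and all letters distinct, G+Z≡G (mod 10) forces Z=9 ⇒ Z=9.

Answer: G=1, I=8, J=4, L=3, S=0, T=2, U=5, V=6, Z=9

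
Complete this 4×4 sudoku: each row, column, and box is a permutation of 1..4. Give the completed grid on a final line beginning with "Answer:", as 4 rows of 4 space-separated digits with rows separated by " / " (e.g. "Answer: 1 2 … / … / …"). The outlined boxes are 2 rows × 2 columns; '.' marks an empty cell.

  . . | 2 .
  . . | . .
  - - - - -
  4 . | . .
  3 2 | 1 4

Step 1. [r1c1∈{1}] r1c1 has the single candidate 1 ⇒ r1c1=1.
Step 2. [r1c4∈{3}] nothing but 3 survives at r1c4 ⇒ r1c4=3.
Step 3. [r2c2∈{3,4}] row 2 places 3 nowhere but r2c2. So r2c2=3.
Step 4. [r1c2∈{4}] r1c2 is down to just 4. So r1c2=4.
Step 5. [r2c1∈{2}] r2c1 is down to just 2 ⇒ r2c1=2.
Step 6. [r2c4∈{1}] r2c4 has the single candidate 1. So r2c4=1.
Step 7. [r3c4∈{2}] nothing but 2 survives at r3c4 ⇒ r3c4=2.
Step 8. [r3c2∈{1}] r3c2 has the single candidate 1. So r3c2=1.
Step 9. [r2c3∈{4}] r2c3's peers cover all but 4, so r2c3=4.
Step 10. [r3c3∈{3}] only 3 remains possible at r3c3 ⇒ r3c3=3.

Answer: 1 4 2 3 / 2 3 4 1 / 4 1 3 2 / 3 2 1 4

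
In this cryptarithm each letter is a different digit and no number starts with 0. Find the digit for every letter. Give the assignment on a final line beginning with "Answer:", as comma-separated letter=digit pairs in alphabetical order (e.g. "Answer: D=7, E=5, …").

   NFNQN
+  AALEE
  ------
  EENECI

Step 1. [col 1: N + E ≡ I (mod 10)] no forcing yet in column 1 (carry-in 0); N=7 is free and consistent — try it ⇒ N=7.
Step 2. [col 1: N + E ≡ I (mod 10)] no forcing yet in column 1 (carry-in 0); I=8 is free and consistent — try it ⇒ I=8.
Step 3. [col 1: N + E ≡ I (mod 10)] in column 1 we have N+E≡I with carry-in 0; given N=7, I=8 and digits 7,8 already taken and all letters distinct, that pins E to 1. So E=1.
Step 4. [col 2: Q + E ≡ C (mod 10)] column 2 (Q + E ≡ C (mod 10), carry-in 0) doesn't pin C yet; pick C=0 and continue, so C=0.
Step 5. [col 2: Q + E ≡ C (mod 10)] from column 2 (E=1, C=0, carry-in 0, digits 0,1,7,8 already taken and all letters distinct): Q must equal 9. So Q=9.
Step 6. [col 3: N + L ≡ E (mod 10)] column 3 reads N+L+carry(1)=E with N=7, E=1; with digits 0,1,7,8,9 already taken and all letters distinct, the only value for L is 3 ⇒ L=3.
Step 7. [col 4: F + A ≡ N (mod 10)] F=2 is one option consistent with column 4 (F + A ≡ N (mod 10), carry-in 1) — take it. So F=2.
Step 8. [col 4: F + A ≡ N (mod 10)] from column 4 (F=2, N=7, carry-in 1, digits 0,1,2,3,7,8,9 already taken and all letters distinct): A must equal 4, so A=4.

Answer: A=4, C=0, E=1, F=2, I=8, L=3, N=7, Q=9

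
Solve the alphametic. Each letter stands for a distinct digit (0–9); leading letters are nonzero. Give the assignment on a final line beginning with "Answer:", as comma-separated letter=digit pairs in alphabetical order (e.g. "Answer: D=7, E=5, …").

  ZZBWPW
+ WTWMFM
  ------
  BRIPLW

Step 1. [col 1: W + M ≡ W (mod 10)] from column 1 (nothing yet, carry-in 0, all letters distinct, none taken yet): M must equal 0 ⇒ M=0.
Step 2. [col 1: W + M ≡ W (mod 10)] column 1 (W + M ≡ W (mod 10), carry-in 0) doesn't pin W yet; pick W=7 and continue ⇒ W=7.
Step 3. [col 2: P + F ≡ L (mod 10)] no forcing yet in column 2 (carry-in 0); L=3 is free and consistent — try it. So L=3.
Step 4. [col 2: P + F ≡ L (mod 10)] column 2 (P + F ≡ L (mod 10), carry-in 0) doesn't pin P yet; pick P=8 and continue. So P=8.
Step 5. [col 2: P + F ≡ L (mod 10)] column 2 reads P+F+carry(0)=L with P=8, L=3; with digits 0,3,7,8 already taken and all letters distinct, the only value for F is 5. So F=5.
Step 6. [col 4: B + W ≡ I (mod 10)] I=6 is one option consistent with column 4 (B + W ≡ I (mod 10), carry-in 0) — take it. So I=6.
Step 7. [col 4: B + W ≡ I (mod 10)] from column 4 (W=7, I=6, carry-in 0, digits 0,3,5,6,7,8 already taken and all letters distinct): B must equal 9, so B=9.
Step 8. [col 5: Z + T ≡ R (mod 10)] in column 5 we have Z+T≡R with carry-in 1; given nothing yet and digits 0,3,5,6,7,8,9 already taken and all letters distinct, that pins R to 4. So R=4.
Step 9. [col 5: Z + T ≡ R (mod 10)] column 5 (Z + T ≡ R (mod 10), carry-in 1) doesn't pin Z yet; pick Z=2 and continue, so Z=2.
Step 10. [col 5: Z + T ≡ R (mod 10)] from column 5 (Z=2, R=4, carry-in 1, digits 0,2,3,4,5,6,7,8,9 already taken and all letters distinct): T must equal 1, so T=1.

Answer: B=9, F=5, I=6, L=3, M=0, P=8, R=4, T=1, W=7, Z=2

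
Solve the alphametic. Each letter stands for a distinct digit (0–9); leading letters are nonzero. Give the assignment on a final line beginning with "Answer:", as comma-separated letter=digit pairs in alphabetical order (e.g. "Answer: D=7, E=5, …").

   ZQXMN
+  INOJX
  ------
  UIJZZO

Step 1. [col 1: N + X ≡ O (mod 10)] several values work for X in column 1 (N + X ≡ O (mod 10), carry-in 0); try X=2 ⇒ X=2.
Step 2. [col 1: N + X ≡ O (mod 10)] column 1 (N + X ≡ O (mod 10), carry-in 0) doesn't pin O yet; pick O=7 and continue. So O=7.
Step 3. [col 1: N + X ≡ O (mod 10)] column 1 reads N+X+carry(0)=O with X=2, O=7; with digits 2,7 already taken and all letters distinct, the only value for N is 5. So N=5.
Step 4. [col 2: M + J ≡ Z (mod 10)] column 2 (M + J ≡ Z (mod 10), carry-in 0) doesn't pin J yet; pick J=3 and continue ⇒ J=3.
Step 5. [col 2: M + J ≡ Z (mod 10)] M=6 is one option consistent with column 2 (M + J ≡ Z (mod 10), carry-in 0) — take it. So M=6.
Step 6. [col 2: M + J ≡ Z (mod 10)] in column 2 we have M+J≡Z with carry-in 0; given M=6, J=3 and digits 2,3,5,6,7 already taken and all letters distinct, that pins Z to 9, so Z=9.
Step 7. [col 4: Q + N ≡ J (mod 10)] column 4 reads Q+N+carry(0)=J with N=5, J=3; with digits 2,3,5,6,7,9 already taken and all letters distinct, the only value for Q is 8, so Q=8.
Step 8. [U] U is the leading digit of a 6-digit sum of two 5-digit numbers; the final carry is exactly 1, so U=1.
Step 9. [col 5: Z + I ≡ I (mod 10)] column 5 (Z + I ≡ I (mod 10), carry-in 1) doesn't pin I yet; pick I=4 and continue ⇒ I=4.

Answer: I=4, J=3, M=6, N=5, O=7, Q=8, U=1, X=2, Z=9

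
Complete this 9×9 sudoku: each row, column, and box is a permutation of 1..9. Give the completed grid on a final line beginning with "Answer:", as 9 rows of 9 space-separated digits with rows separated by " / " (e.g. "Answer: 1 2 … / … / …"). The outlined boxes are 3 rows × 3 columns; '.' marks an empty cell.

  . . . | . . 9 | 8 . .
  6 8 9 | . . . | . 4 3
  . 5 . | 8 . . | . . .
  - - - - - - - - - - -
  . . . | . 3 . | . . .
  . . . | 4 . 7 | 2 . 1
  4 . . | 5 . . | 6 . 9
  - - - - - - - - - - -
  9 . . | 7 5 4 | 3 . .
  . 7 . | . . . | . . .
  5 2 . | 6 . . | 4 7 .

Step 1. [r9c9∈{8}] only 8 remains possible at r9c9, so r9c9=8.
Step 2. [r6c3∈{1,2,3,7,8}] row 6 places 7 nowhere but r6c3. So r6c3=7.
Step 3. [r8c3∈{1,3,4,6,8}] r8c3 is the only open cell in row 8 admitting 4 ⇒ r8c3=4.
Step 4. [r7c3∈{1,6,8}] r7c3 is the only open cell in row 7 admitting 8 ⇒ r7c3=8.
Step 5. [r3c5∈{1,2,4,6,7}] row 3 places 4 nowhere but r3c5. So r3c5=4.
Step 6. [r7c2∈{1,6}] 6 has one home in box 7: r7c2 ⇒ r7c2=6.
Step 7. [r7c9∈{2}] nothing but 2 survives at r7c9 ⇒ r7c9=2.
Step 8. [r9c5∈{1,9}] across row 9, 9 lands solely at r9c5, so r9c5=9.
Step 9. [r7c8∈{1}] only 1 remains possible at r7c8, so r7c8=1.
Step 10. [r4c4∈{1,2,9}] col 4 places 9 nowhere but r4c4, so r4c4=9.
Step 11. [r4c2∈{1}] only 1 remains possible at r4c2, so r4c2=1.
Step 12. [r6c2∈{3}] r6c2 has the single candidate 3, so r6c2=3.
Step 13. [r6c8∈{8}] nothing but 8 survives at r6c8, so r6c8=8.
Step 14. [r4c8∈{5}] r4c8 is down to just 5. So r4c8=5.
Step 15. [r1c9∈{5,6,7}] 5 has one home in row 1: r1c9 ⇒ r1c9=5.
Step 16. [r4c7∈{7}] r4c7 has the single candidate 7. So r4c7=7.
Step 17. [r2c7∈{1}] nothing but 1 survives at r2c7, so r2c7=1.
Step 18. [r2c4∈{2}] r2c4 is down to just 2. So r2c4=2.
Step 19. [r3c7∈{9}] r3c7 is down to just 9, so r3c7=9.
Step 20. [r3c9∈{6,7}] 7 has one home in col 9: r3c9. So r3c9=7.
Step 21. [r1c1∈{1,2,3,7}] in col 1, 7 fits only at r1c1 ⇒ r1c1=7.
Step 22. [r5c1∈{8}] r5c1 is down to just 8, so r5c1=8.
Step 23. [r8c5∈{1,2,8}] col 5 places 8 nowhere but r8c5, so r8c5=8.
Step 24. [r8c6∈{1,2,3}] in row 8, 2 fits only at r8c6 ⇒ r8c6=2.
Step 25. [r6c6∈{1}] nothing but 1 survives at r6c6. So r6c6=1.
Step 26. [r9c3∈{1,3}] 1 has one home in row 9: r9c3 ⇒ r9c3=1.
Step 27. [r5c5∈{6}] r5c5 has the single candidate 6 ⇒ r5c5=6.
Step 28. [r1c8∈{2,6}] in row 1, 6 fits only at r1c8. So r1c8=6.
Step 29. [r1c3∈{2,3}] in row 1, 2 fits only at r1c3 ⇒ r1c3=2.
Step 30. [r1c4∈{1,3}] 3 has one home in row 1: r1c4, so r1c4=3.
Step 31. [r3c1∈{1,3}] row 3 places 1 nowhere but r3c1 ⇒ r3c1=1.
Step 32. [r5c3∈{5}] r5c3 has the single candidate 5. So r5c3=5.
Step 33. [r5c8∈{3}] r5c8 is down to just 3, so r5c8=3.
Step 34. [r4c9∈{4}] nothing but 4 survives at r4c9. So r4c9=4.
Step 35. [r6c5∈{2}] only 2 remains possible at r6c5, so r6c5=2.
Step 36. [r8c1∈{3}] r8c1 is down to just 3 ⇒ r8c1=3.
Step 37. [r3c8∈{2}] only 2 remains possible at r3c8, so r3c8=2.
Step 38. [r4c3∈{6}] r4c3 has the single candidate 6, so r4c3=6.
Step 39. [r2c6∈{5}] r2c6 is down to just 5 ⇒ r2c6=5.
Step 40. [r4c1∈{2}] r4c1 has the single candidate 2 ⇒ r4c1=2.
Step 41. [r5c2∈{9}] nothing but 9 survives at r5c2. So r5c2=9.
Step 42. [r2c5∈{7}] r2c5 has the single candidate 7. So r2c5=7.
Step 43. [r8c9∈{6}] only 6 remains possible at r8c9. So r8c9=6.
Step 44. [r3c6∈{6}] nothing but 6 survives at r3c6, so r3c6=6.
Step 45. [r8c7∈{5}] r8c7's peers cover all but 5. So r8c7=5.
Step 46. [r9c6∈{3}] only 3 remains possible at r9c6 ⇒ r9c6=3.
Step 47. [r4c6∈{8}] r4c6 is down to just 8, so r4c6=8.
Step 48. [r8c8∈{9}] only 9 remains possible at r8c8 ⇒ r8c8=9.
Step 49. [r1c2∈{4}] r1c2 has the single candidate 4 ⇒ r1c2=4.
Step 50. [r1c5∈{1}] r1c5 is down to just 1. So r1c5=1.
Step 51. [r8c4∈{1}] nothing but 1 survives at r8c4. So r8c4=1.
Step 52. [r3c3∈{3}] r3c3's peers cover all but 3, so r3c3=3.

Answer: 7 4 2 3 1 9 8 6 5 / 6 8 9 2 7 5 1 4 3 / 1 5 3 8 4 6 9 2 7 / 2 1 6 9 3 8 7 5 4 / 8 9 5 4 6 7 2 3 1 / 4 3 7 5 2 1 6 8 9 / 9 6 8 7 5 4 3 1 2 / 3 7 4 1 8 2 5 9 6 / 5 2 1 6 9 3 4 7 8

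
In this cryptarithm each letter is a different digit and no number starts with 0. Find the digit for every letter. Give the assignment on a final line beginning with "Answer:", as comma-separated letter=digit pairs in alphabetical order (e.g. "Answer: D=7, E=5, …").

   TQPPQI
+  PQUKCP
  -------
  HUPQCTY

Step 1. [col 1: I + P ≡ Y (mod 10)] no forcing yet in column 1 (carry-in 0); P=6 is free and consistent — try it, so P=6.
Step 2. [H] adding two 6-digit numbers gives at most 6+1 digits, and here it does — H is that final carry and must be 1. So H=1.
Step 3. [col 1: I + P ≡ Y (mod 10)] several values work for I in column 1 (I + P ≡ Y (mod 10), carry-in 0); try I=3. So I=3.
Step 4. [col 1: I + P ≡ Y (mod 10)] from column 1 (I=3, P=6, carry-in 0, digits 1,3,6 already taken and all letters distinct): Y must equal 9 ⇒ Y=9.
Step 5. [col 2: Q + C ≡ T (mod 10)] Q=8 is one option consistent with column 2 (Q + C ≡ T (mod 10), carry-in 0) — take it ⇒ Q=8.
Step 6. [col 2: Q + C ≡ T (mod 10)] column 2 (Q + C ≡ T (mod 10), carry-in 0) doesn't pin C yet; pick C=7 and continue ⇒ C=7.
Step 7. [col 2: Q + C ≡ T (mod 10)] column 2 reads Q+C+carry(0)=T with Q=8, C=7; with digits 1,3,6,7,8,9 already taken and all letters distinct, the only value for T is 5. So T=5.
Step 8. [col 3: P + K ≡ C (mod 10)] in column 3 we have P+K≡C with carry-in 1; given P=6, C=7 and digits 1,3,5,6,7,8,9 already taken and all letters distinct, that pins K to 0 ⇒ K=0.
Step 9. [col 4: P + U ≡ Q (mod 10)] column 4 reads P+U+carry(0)=Q with P=6, Q=8; with digits 0,1,3,5,6,7,8,9 already taken and all letters distinct, the only value for U is 2, so U=2.

Answer: C=7, H=1, I=3, K=0, P=6, Q=8, T=5, U=2, Y=9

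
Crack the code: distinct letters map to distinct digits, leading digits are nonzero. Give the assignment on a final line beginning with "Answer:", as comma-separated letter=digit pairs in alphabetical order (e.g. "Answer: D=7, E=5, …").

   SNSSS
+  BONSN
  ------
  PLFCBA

Step 1. [col 1: S + N ≡ A (mod 10)] several values work for S in column 1 (S + N ≡ A (mod 10), carry-in 0); try S=8. So S=8.
Step 2. [col 1: S + N ≡ A (mod 10)] N=4 is one option consistent with column 1 (S + N ≡ A (mod 10), carry-in 0) — take it, so N=4.
Step 3. [P] adding two 5-digit numbers gives at most 5+1 digits, and here it does — P is that final carry and must be 1 ⇒ P=1.
Step 4. [col 1: S + N ≡ A (mod 10)] from column 1 (S=8, N=4, carry-in 0, digits 1,4,8 already taken and all letters distinct): A must equal 2. So A=2.
Step 5. [col 2: S + S ≡ B (mod 10)] column 2 reads S+S+carry(1)=B with S=8; with digits 1,2,4,8 already taken and all letters distinct, the only value for B is 7 ⇒ B=7.
Step 6. [col 3: S + N ≡ C (mod 10)] in column 3 we have S+N≡C with carry-in 1; given S=8, N=4 and digits 1,2,4,7,8 already taken and all letters distinct, that pins C to 3. So C=3.
Step 7. [col 4: N + O ≡ F (mod 10)] column 4 (N + O ≡ F (mod 10), carry-in 1) doesn't pin F yet; pick F=0 and continue. So F=0.
Step 8. [col 4: N + O ≡ F (mod 10)] column 4: given N=4, F=0, carry-in 1, and digits 0,1,2,3,4,7,8 already taken and all letters distinct, N+O≡F (mod 10) forces O=5. So O=5.
Step 9. [col 5: S + B ≡ L (mod 10)] from column 5 (S=8, B=7, carry-in 1, digits 0,1,2,3,4,5,7,8 already taken and all letters distinct): L must equal 6 ⇒ L=6.

Answer: A=2, B=7, C=3, F=0, L=6, N=4, O=5, P=1, S=8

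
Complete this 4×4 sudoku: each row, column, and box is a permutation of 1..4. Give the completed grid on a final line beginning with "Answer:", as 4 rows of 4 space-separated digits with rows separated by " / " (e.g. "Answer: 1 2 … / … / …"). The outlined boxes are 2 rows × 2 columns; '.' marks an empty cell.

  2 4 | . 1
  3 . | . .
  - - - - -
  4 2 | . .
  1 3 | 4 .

Step 1. [r3c4∈{3}] nothing but 3 survives at r3c4, so r3c4=3.
Step 2. [r2c3∈{2}] r2c3 is down to just 2, so r2c3=2.
Step 3. [r1c3∈{3}] r1c3's peers cover all but 3 ⇒ r1c3=3.
Step 4. [r2c4∈{4}] r2c4 has the single candidate 4 ⇒ r2c4=4.
Step 5. [r3c3∈{1}] only 1 remains possible at r3c3 ⇒ r3c3=1.
Step 6. [r4c4∈{2}] nothing but 2 survives at r4c4 ⇒ r4c4=2.
Step 7. [r2c2∈{1}] only 1 remains possible at r2c2. So r2c2=1.

Answer: 2 4 3 1 / 3 1 2 4 / 4 2 1 3 / 1 3 4 2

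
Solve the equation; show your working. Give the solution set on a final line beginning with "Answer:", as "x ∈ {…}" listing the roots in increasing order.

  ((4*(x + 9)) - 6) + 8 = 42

Step 1. [((4*(x + 9)) - 6) + 8 = 42] subtract 8: x sits inside (… + 8), so sub: (4*(x + 9)) - 6 = 34.
Step 2. [(4*(x + 9)) - 6 = 34] -6 is outermost — add 6 both sides ⇒ sub: 4*(x + 9) = 40.
Step 3. [4*(x + 9) = 40] 4·(inner) — divide through by 4. So div: x + 9 = 10.
Step 4. [x + 9 = 10] the outer +9 inverts by subtracting 9, so sub: x = 1.

Answer: x ∈ {1}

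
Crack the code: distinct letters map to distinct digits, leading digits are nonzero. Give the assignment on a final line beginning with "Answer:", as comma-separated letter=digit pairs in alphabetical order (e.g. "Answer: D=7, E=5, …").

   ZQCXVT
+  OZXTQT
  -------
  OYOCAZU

Step 1. [O] O is the leading digit of a 7-digit sum of two 6-digit numbers; the final carry is exactly 1 ⇒ O=1.
Step 2. [col 1: T + T ≡ U (mod 10)] column 1 (T + T ≡ U (mod 10), carry-in 0) doesn't pin T yet; pick T=7 and continue ⇒ T=7.
Step 3. [col 1: T + T ≡ U (mod 10)] column 1 reads T+T+carry(0)=U with T=7; with digits 1,7 already taken and all letters distinct, the only value for U is 4. So U=4.
Step 4. [col 2: V + Q ≡ Z (mod 10)] Z=8 is one option consistent with column 2 (V + Q ≡ Z (mod 10), carry-in 1) — take it ⇒ Z=8.
Step 5. [col 2: V + Q ≡ Z (mod 10)] several values work for V in column 2 (V + Q ≡ Z (mod 10), carry-in 1); try V=5 ⇒ V=5.
Step 6. [col 2: V + Q ≡ Z (mod 10)] in column 2 we have V+Q≡Z with carry-in 1; given V=5, Z=8 and digits 1,4,5,7,8 already taken and all letters distinct, that pins Q to 2 ⇒ Q=2.
Step 7. [col 3: X + T ≡ A (mod 10)] several values work for A in column 3 (X + T ≡ A (mod 10), carry-in 0); try A=6 ⇒ A=6.
Step 8. [col 3: X + T ≡ A (mod 10)] from column 3 (T=7, A=6, carry-in 0, digits 1,2,4,5,6,7,8 already taken and all letters distinct): X must equal 9, so X=9.
Step 9. [col 4: C + X ≡ C (mod 10)] C=3 is one option consistent with column 4 (C + X ≡ C (mod 10), carry-in 1) — take it. So C=3.
Step 10. [col 6: Z + O ≡ Y (mod 10)] from column 6 (Z=8, O=1, carry-in 1, digits 1,2,3,4,5,6,7,8,9 already taken and all letters distinct): Y must equal 0. So Y=0.

Answer: A=6, C=3, O=1, Q=2, T=7, U=4, V=5, X=9, Y=0, Z=8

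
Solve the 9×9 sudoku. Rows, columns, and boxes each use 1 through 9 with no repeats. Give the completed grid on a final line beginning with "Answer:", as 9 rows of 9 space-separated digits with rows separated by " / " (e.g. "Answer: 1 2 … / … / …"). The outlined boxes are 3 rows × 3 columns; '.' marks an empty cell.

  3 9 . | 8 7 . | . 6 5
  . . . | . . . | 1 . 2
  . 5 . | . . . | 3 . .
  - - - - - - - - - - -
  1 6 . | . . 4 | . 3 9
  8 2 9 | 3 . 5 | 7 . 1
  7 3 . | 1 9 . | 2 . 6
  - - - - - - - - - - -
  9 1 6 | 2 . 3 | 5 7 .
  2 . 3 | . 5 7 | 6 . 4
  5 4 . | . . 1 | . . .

Step 1. [r7c9∈{8}] r7c9's peers cover all but 8 ⇒ r7c9=8.
Step 2. [r6c3∈{4,5}] across box 4, 4 lands solely at r6c3. So r6c3=4.
Step 3. [r8c4∈{9}] r8c4's peers cover all but 9 ⇒ r8c4=9.
Step 4. [r3c5∈{1,2,4,6}] in col 5, 1 fits only at r3c5. So r3c5=1.
Step 5. [r9c3∈{7,8}] r9c3 is the only open cell in row 9 admitting 7 ⇒ r9c3=7.
Step 6. [r2c3∈{8}] r2c3 is down to just 8 ⇒ r2c3=8.
Step 7. [r3c8∈{4,8,9}] row 3 places 8 nowhere but r3c8. So r3c8=8.
Step 8. [r3c6∈{2,6,9}] across row 3, 9 lands solely at r3c6. So r3c6=9.
Step 9. [r2c6∈{6}] r2c6 is down to just 6, so r2c6=6.
Step 10. [r2c1∈{4}] r2c1 has the single candidate 4, so r2c1=4.
Step 11. [r9c5∈{6,8}] r9c5 is the only open cell in row 9 admitting 8 ⇒ r9c5=8.
Step 12. [r2c8∈{9}] only 9 remains possible at r2c8. So r2c8=9.
Step 13. [r1c3∈{1,2}] row 1 places 1 nowhere but r1c3, so r1c3=1.
Step 14. [r4c3∈{5}] nothing but 5 survives at r4c3 ⇒ r4c3=5.
Step 15. [r2c4∈{5}] nothing but 5 survives at r2c4, so r2c4=5.
Step 16. [r9c7∈{9}] r9c7's peers cover all but 9. So r9c7=9.
Step 17. [r8c2∈{8}] nothing but 8 survives at r8c2 ⇒ r8c2=8.
Step 18. [r2c2∈{7}] r2c2 is down to just 7, so r2c2=7.
Step 19. [r2c5∈{3}] only 3 remains possible at r2c5 ⇒ r2c5=3.
Step 20. [r9c4∈{6}] r9c4's peers cover all but 6 ⇒ r9c4=6.
Step 21. [r4c5∈{2}] nothing but 2 survives at r4c5 ⇒ r4c5=2.
Step 22. [r4c7∈{8}] only 8 remains possible at r4c7 ⇒ r4c7=8.
Step 23. [r9c9∈{3}] only 3 remains possible at r9c9. So r9c9=3.
Step 24. [r3c1∈{6}] r3c1 has the single candidate 6. So r3c1=6.
Step 25. [r3c3∈{2}] r3c3 has the single candidate 2 ⇒ r3c3=2.
Step 26. [r5c5∈{6}] nothing but 6 survives at r5c5. So r5c5=6.
Step 27. [r1c7∈{4}] r1c7 has the single candidate 4. So r1c7=4.
Step 28. [r7c5∈{4}] r7c5's peers cover all but 4 ⇒ r7c5=4.
Step 29. [r5c8∈{4}] r5c8's peers cover all but 4 ⇒ r5c8=4.
Step 30. [r4c4∈{7}] r4c4's peers cover all but 7, so r4c4=7.
Step 31. [r8c8∈{1}] r8c8 has the single candidate 1, so r8c8=1.
Step 32. [r9c8∈{2}] nothing but 2 survives at r9c8. So r9c8=2.
Step 33. [r1c6∈{2}] r1c6 is down to just 2. So r1c6=2.
Step 34. [r3c9∈{7}] nothing but 7 survives at r3c9, so r3c9=7.
Step 35. [r6c8∈{5}] r6c8 has the single candidate 5, so r6c8=5.
Step 36. [r6c6∈{8}] r6c6's peers cover all but 8. So r6c6=8.
Step 37. [r3c4∈{4}] r3c4 is down to just 4 ⇒ r3c4=4.

Answer: 3 9 1 8 7 2 4 6 5 / 4 7 8 5 3 6 1 9 2 / 6 5 2 4 1 9 3 8 7 / 1 6 5 7 2 4 8 3 9 / 8 2 9 3 6 5 7 4 1 / 7 3 4 1 9 8 2 5 6 / 9 1 6 2 4 3 5 7 8 / 2 8 3 9 5 7 6 1 4 / 5 4 7 6 8 1 9 2 3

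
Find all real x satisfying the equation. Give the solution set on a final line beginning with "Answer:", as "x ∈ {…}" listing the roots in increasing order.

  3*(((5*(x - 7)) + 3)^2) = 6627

Step 1. [3*(((5*(x - 7)) + 3)^2) = 6627] leading coefficient 3: divide by 3 ⇒ div: ((5*(x - 7)) + 3)^2 = 2209.
Step 2. [((5*(x - 7)) + 3)^2 = 2209] √ both sides: 2209 ≥ 0 gives two branches, so sqrt: (5*(x - 7)) + 3 = 47 or -47.
Step 3. [(5*(x - 7)) + 3 = 47 or -47] +3 is outermost — subtract 3 both sides, so sub: 5*(x - 7) = 44 or -50.
Step 4. [5*(x - 7) = 44 or -50] 5·(inner) — divide through by 5 ⇒ div: x - 7 = 44/5 or -10.
Step 5. [x - 7 = 44/5 or -10] peel the -7: add 7 from each side, so sub: x = 79/5 or -3.

Answer: x ∈ {-3, 79/5}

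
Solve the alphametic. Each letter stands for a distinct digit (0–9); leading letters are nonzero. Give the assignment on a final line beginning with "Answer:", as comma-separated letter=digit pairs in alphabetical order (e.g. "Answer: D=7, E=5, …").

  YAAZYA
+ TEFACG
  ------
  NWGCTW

Step 1. [col 1: A + G ≡ W (mod 10)] column 1 (A + G ≡ W (mod 10), carry-in 0) doesn't pin A yet; pick A=7 and continue, so A=7.
Step 2. [col 1: A + G ≡ W (mod 10)] no forcing yet in column 1 (carry-in 0); W=3 is free and consistent — try it ⇒ W=3.
Step 3. [col 1: A + G ≡ W (mod 10)] column 1: given A=7, W=3, carry-in 0, and digits 3,7 already taken and all letters distinct, A+G≡W (mod 10) forces G=6. So G=6.
Step 4. [col 2: Y + C ≡ T (mod 10)] several values work for T in column 2 (Y + C ≡ T (mod 10), carry-in 1); try T=1. So T=1.
Step 5. [col 2: Y + C ≡ T (mod 10)] column 2 (Y + C ≡ T (mod 10), carry-in 1) doesn't pin Y yet; pick Y=2 and continue. So Y=2.
Step 6. [col 2: Y + C ≡ T (mod 10)] column 2 reads Y+C+carry(1)=T with Y=2, T=1; with digits 1,2,3,6,7 already taken and all letters distinct, the only value for C is 8, so C=8.
Step 7. [col 3: Z + A ≡ C (mod 10)] in column 3 we have Z+A≡C with carry-in 1; given A=7, C=8 and digits 1,2,3,6,7,8 already taken and all letters distinct, that pins Z to 0. So Z=0.
Step 8. [col 4: A + F ≡ G (mod 10)] from column 4 (A=7, G=6, carry-in 0, digits 0,1,2,3,6,7,8 already taken and all letters distinct): F must equal 9 ⇒ F=9.
Step 9. [col 5: A + E ≡ W (mod 10)] in column 5 we have A+E≡W with carry-in 1; given A=7, W=3 and digits 0,1,2,3,6,7,8,9 already taken and all letters distinct, that pins E to 5, so E=5.
Step 10. [col 6: Y + T ≡ N (mod 10)] column 6 reads Y+T+carry(1)=N with Y=2, T=1; with digits 0,1,2,3,5,6,7,8,9 already taken and all letters distinct, the only value for N is 4. So N=4.

Answer: A=7, C=8, E=5, F=9, G=6, N=4, T=1, W=3, Y=2, Z=0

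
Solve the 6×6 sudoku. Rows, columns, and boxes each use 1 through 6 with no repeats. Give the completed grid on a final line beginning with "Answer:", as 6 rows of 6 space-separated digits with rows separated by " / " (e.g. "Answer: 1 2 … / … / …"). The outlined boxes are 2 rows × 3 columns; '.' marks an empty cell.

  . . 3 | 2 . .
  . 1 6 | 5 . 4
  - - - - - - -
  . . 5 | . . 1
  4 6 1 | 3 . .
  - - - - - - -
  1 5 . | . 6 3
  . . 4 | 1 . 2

Step 1. [r3c2∈{2,3}] across col 2, 2 lands solely at r3c2 ⇒ r3c2=2.
Step 2. [r6c5∈{5}] r6c5 has the single candidate 5 ⇒ r6c5=5.
Step 3. [r3c1∈{3}] nothing but 3 survives at r3c1 ⇒ r3c1=3.
Step 4. [r3c5∈{4}] only 4 remains possible at r3c5, so r3c5=4.
Step 5. [r2c1∈{2}] r2c1 has the single candidate 2, so r2c1=2.
Step 6. [r2c5∈{3}] nothing but 3 survives at r2c5, so r2c5=3.
Step 7. [r1c2∈{4}] r1c2 is down to just 4. So r1c2=4.
Step 8. [r4c6∈{5}] only 5 remains possible at r4c6. So r4c6=5.
Step 9. [r6c2∈{3}] r6c2 is down to just 3. So r6c2=3.
Step 10. [r1c1∈{5}] r1c1 is down to just 5 ⇒ r1c1=5.
Step 11. [r5c4∈{4}] nothing but 4 survives at r5c4. So r5c4=4.
Step 12. [r1c6∈{6}] r1c6 has the single candidate 6. So r1c6=6.
Step 13. [r5c3∈{2}] r5c3 is down to just 2 ⇒ r5c3=2.
Step 14. [r6c1∈{6}] only 6 remains possible at r6c1. So r6c1=6.
Step 15. [r4c5∈{2}] nothing but 2 survives at r4c5. So r4c5=2.
Step 16. [r1c5∈{1}] r1c5 is down to just 1 ⇒ r1c5=1.
Step 17. [r3c4∈{6}] r3c4 has the single candidate 6. So r3c4=6.

Answer: 5 4 3 2 1 6 / 2 1 6 5 3 4 / 3 2 5 6 4 1 / 4 6 1 3 2 5 / 1 5 2 4 6 3 / 6 3 4 1 5 2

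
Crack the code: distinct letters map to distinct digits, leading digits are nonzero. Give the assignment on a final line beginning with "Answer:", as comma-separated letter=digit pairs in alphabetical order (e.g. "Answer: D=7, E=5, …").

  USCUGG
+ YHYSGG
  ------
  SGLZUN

Step 1. [col 1: G + G ≡ N (mod 10)] column 1 (G + G ≡ N (mod 10), carry-in 0) doesn't pin N yet; pick N=0 and continue, so N=0.
Step 2. [col 1: G + G ≡ N (mod 10)] from column 1 (N=0, carry-in 0, digits 0 already taken and all letters distinct): G must equal 5, so G=5.
Step 3. [col 2: G + G ≡ U (mod 10)] from column 2 (G=5, carry-in 1, digits 0,5 already taken and all letters distinct): U must equal 1, so U=1.
Step 4. [col 3: U + S ≡ Z (mod 10)] no forcing yet in column 3 (carry-in 1); Z=8 is free and consistent — try it, so Z=8.
Step 5. [col 3: U + S ≡ Z (mod 10)] from column 3 (U=1, Z=8, carry-in 1, digits 0,1,5,8 already taken and all letters distinct): S must equal 6, so S=6.
Step 6. [col 4: C + Y ≡ L (mod 10)] several values work for L in column 4 (C + Y ≡ L (mod 10), carry-in 0); try L=7 ⇒ L=7.
Step 7. [col 4: C + Y ≡ L (mod 10)] C=3 is one option consistent with column 4 (C + Y ≡ L (mod 10), carry-in 0) — take it ⇒ C=3.
Step 8. [col 4: C + Y ≡ L (mod 10)] in column 4 we have C+Y≡L with carry-in 0; given C=3, L=7 and digits 0,1,3,5,6,7,8 already taken and all letters distinct, that pins Y to 4, so Y=4.
Step 9. [col 5: S + H ≡ G (mod 10)] column 5 reads S+H+carry(0)=G with S=6, G=5; with digits 0,1,3,4,5,6,7,8 already taken and all letters distinct, the only value for H is 9. So H=9.

Answer: C=3, G=5, H=9, L=7, N=0, S=6, U=1, Y=4, Z=8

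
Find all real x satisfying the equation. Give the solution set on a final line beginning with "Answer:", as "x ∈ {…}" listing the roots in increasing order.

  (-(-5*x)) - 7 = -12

Step 1. [(-(-5*x)) - 7 = -12] the outer -7 inverts by adding 7. So sub: -(-5*x) = -5.
Step 2. [-(-5*x) = -5] leading − — multiply by −1, so neg: -5*x = 5.
Step 3. [-5*x = 5] -5·(inner) — divide through by -5 ⇒ div: x = -1.

Answer: x ∈ {-1}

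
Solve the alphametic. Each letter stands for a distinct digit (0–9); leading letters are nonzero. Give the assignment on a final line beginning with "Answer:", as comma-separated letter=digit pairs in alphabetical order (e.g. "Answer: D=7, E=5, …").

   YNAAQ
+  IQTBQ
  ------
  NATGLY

Step 1. [N] N is the leading digit of a 6-digit sum of two 5-digit numbers; the final carry is exactly 1 ⇒ N=1.
Step 2. [col 1: Q + Q ≡ Y (mod 10)] several values work for Q in column 1 (Q + Q ≡ Y (mod 10), carry-in 0); try Q=4, so Q=4.
Step 3. [col 1: Q + Q ≡ Y (mod 10)] in column 1 we have Q+Q≡Y with carry-in 0; given Q=4 and digits 1,4 already taken and all letters distinct, that pins Y to 8, so Y=8.
Step 4. [col 2: A + B ≡ L (mod 10)] no forcing yet in column 2 (carry-in 0); B=9 is free and consistent — try it ⇒ B=9.
Step 5. [col 2: A + B ≡ L (mod 10)] L=2 is one option consistent with column 2 (A + B ≡ L (mod 10), carry-in 0) — take it, so L=2.
Step 6. [col 2: A + B ≡ L (mod 10)] column 2 reads A+B+carry(0)=L with B=9, L=2; with digits 1,2,4,8,9 already taken and all letters distinct, the only value for A is 3 ⇒ A=3.
Step 7. [col 3: A + T ≡ G (mod 10)] in column 3 we have A+T≡G with carry-in 1; given A=3 and digits 1,2,3,4,8,9 already taken and all letters distinct, that pins T to 6, so T=6.
Step 8. [col 3: A + T ≡ G (mod 10)] column 3: given A=3, T=6, carry-in 1, and digits 1,2,3,4,6,8,9 already taken and all letters distinct, A+T≡G (mod 10) forces G=0. So G=0.
Step 9. [col 5: Y + I ≡ A (mod 10)] column 5 reads Y+I+carry(0)=A with Y=8, A=3; with digits 0,1,2,3,4,6,8,9 already taken and all letters distinct, the only value for I is 5. So I=5.

Answer: A=3, B=9, G=0, I=5, L=2, N=1, Q=4, T=6, Y=8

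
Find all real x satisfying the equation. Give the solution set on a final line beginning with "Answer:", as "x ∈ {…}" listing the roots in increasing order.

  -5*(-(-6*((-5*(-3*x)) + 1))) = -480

Step 1. [-5*(-(-6*((-5*(-3*x)) + 1))) = -480] leading coefficient -5: divide by -5. So div: -(-6*((-5*(-3*x)) + 1)) = 96.
Step 2. [-(-6*((-5*(-3*x)) + 1)) = 96] leading − — multiply by −1 ⇒ neg: -6*((-5*(-3*x)) + 1) = -96.
Step 3. [-6*((-5*(-3*x)) + 1) = -96] -6·(inner) — divide through by -6, so div: (-5*(-3*x)) + 1 = 16.
Step 4. [(-5*(-3*x)) + 1 = 16] the outer +1 inverts by subtracting 1. So sub: -5*(-3*x) = 15.
Step 5. [-5*(-3*x) = 15] -5·(inner) — divide through by -5, so div: -3*x = -3.
Step 6. [-3*x = -3] LHS = -3·(…); ÷-3 both sides, so div: x = 1.

Answer: x ∈ {1}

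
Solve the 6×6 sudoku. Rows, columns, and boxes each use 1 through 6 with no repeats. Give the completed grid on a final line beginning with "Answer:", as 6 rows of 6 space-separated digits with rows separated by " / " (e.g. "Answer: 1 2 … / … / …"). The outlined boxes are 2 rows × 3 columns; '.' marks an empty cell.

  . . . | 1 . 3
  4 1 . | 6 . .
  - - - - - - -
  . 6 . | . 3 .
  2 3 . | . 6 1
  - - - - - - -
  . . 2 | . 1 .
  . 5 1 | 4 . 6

Step 1. [r4c4∈{5}] r4c4 has the single candidate 5. So r4c4=5.
Step 2. [r3c6∈{2,4}] across col 6, 4 lands solely at r3c6, so r3c6=4.
Step 3. [r3c3∈{5}] r3c3 is down to just 5. So r3c3=5.
Step 4. [r2c6∈{2,5}] across col 6, 2 lands solely at r2c6 ⇒ r2c6=2.
Step 5. [r1c1∈{5,6}] col 1 places 5 nowhere but r1c1 ⇒ r1c1=5.
Step 6. [r5c1∈{3,6}] across row 5, 6 lands solely at r5c1. So r5c1=6.
Step 7. [r5c2∈{4}] r5c2 has the single candidate 4 ⇒ r5c2=4.
Step 8. [r5c4∈{3}] r5c4 is down to just 3 ⇒ r5c4=3.
Step 9. [r5c6∈{5}] r5c6's peers cover all but 5, so r5c6=5.
Step 10. [r4c3∈{4}] nothing but 4 survives at r4c3 ⇒ r4c3=4.
Step 11. [r1c3∈{6}] r1c3's peers cover all but 6 ⇒ r1c3=6.
Step 12. [r3c4∈{2}] r3c4's peers cover all but 2. So r3c4=2.
Step 13. [r1c5∈{4}] r1c5 has the single candidate 4 ⇒ r1c5=4.
Step 14. [r2c5∈{5}] r2c5 is down to just 5. So r2c5=5.
Step 15. [r2c3∈{3}] only 3 remains possible at r2c3. So r2c3=3.
Step 16. [r3c1∈{1}] r3c1 is down to just 1. So r3c1=1.
Step 17. [r6c1∈{3}] only 3 remains possible at r6c1, so r6c1=3.
Step 18. [r1c2∈{2}] r1c2's peers cover all but 2 ⇒ r1c2=2.
Step 19. [r6c5∈{2}] only 2 remains possible at r6c5. So r6c5=2.

Answer: 5 2 6 1 4 3 / 4 1 3 6 5 2 / 1 6 5 2 3 4 / 2 3 4 5 6 1 / 6 4 2 3 1 5 / 3 5 1 4 2 6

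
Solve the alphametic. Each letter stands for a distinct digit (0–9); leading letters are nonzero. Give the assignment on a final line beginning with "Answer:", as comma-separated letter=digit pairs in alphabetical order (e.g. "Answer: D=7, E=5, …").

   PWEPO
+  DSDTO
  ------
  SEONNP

Step 1. [S] S is the leading digit of a 6-digit sum of two 5-digit numbers; the final carry is exactly 1, so S=1.
Step 2. [col 1: O + O ≡ P (mod 10)] no forcing yet in column 1 (carry-in 0); O=3 is free and consistent — try it, so O=3.
Step 3. [col 1: O + O ≡ P (mod 10)] column 1 reads O+O+carry(0)=P with O=3; with digits 1,3 already taken and all letters distinct, the only value for P is 6 ⇒ P=6.
Step 4. [col 2: P + T ≡ N (mod 10)] several values work for T in column 2 (P + T ≡ N (mod 10), carry-in 0); try T=9, so T=9.
Step 5. [col 2: P + T ≡ N (mod 10)] in column 2 we have P+T≡N with carry-in 0; given P=6, T=9 and digits 1,3,6,9 already taken and all letters distinct, that pins N to 5. So N=5.
Step 6. [col 3: E + D ≡ N (mod 10)] column 3 (E + D ≡ N (mod 10), carry-in 1) doesn't pin D yet; pick D=4 and continue ⇒ D=4.
Step 7. [col 3: E + D ≡ N (mod 10)] from column 3 (D=4, N=5, carry-in 1, digits 1,3,4,5,6,9 already taken and all letters distinct): E must equal 0, so E=0.
Step 8. [col 4: W + S ≡ O (mod 10)] column 4 reads W+S+carry(0)=O with S=1, O=3; with digits 0,1,3,4,5,6,9 already taken and all letters distinct, the only value for W is 2, so W=2.

Answer: D=4, E=0, N=5, O=3, P=6, S=1, T=9, W=2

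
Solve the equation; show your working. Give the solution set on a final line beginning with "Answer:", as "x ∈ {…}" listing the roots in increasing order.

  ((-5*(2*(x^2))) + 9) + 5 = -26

Step 1. [((-5*(2*(x^2))) + 9) + 5 = -26] the outer +5 inverts by subtracting 5, so sub: (-5*(2*(x^2))) + 9 = -31.
Step 2. [(-5*(2*(x^2))) + 9 = -31] peel the +9: subtract 9 from each side, so sub: -5*(2*(x^2)) = -40.
Step 3. [-5*(2*(x^2)) = -40] leading coefficient -5: divide by -5 ⇒ div: 2*(x^2) = 8.
Step 4. [2*(x^2) = 8] LHS = 2·(…); ÷2 both sides, so div: x^2 = 4.
Step 5. [x^2 = 4] √ both sides: 4 ≥ 0 gives two branches ⇒ sqrt: x = 2 or -2.

Answer: x ∈ {-2, 2}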